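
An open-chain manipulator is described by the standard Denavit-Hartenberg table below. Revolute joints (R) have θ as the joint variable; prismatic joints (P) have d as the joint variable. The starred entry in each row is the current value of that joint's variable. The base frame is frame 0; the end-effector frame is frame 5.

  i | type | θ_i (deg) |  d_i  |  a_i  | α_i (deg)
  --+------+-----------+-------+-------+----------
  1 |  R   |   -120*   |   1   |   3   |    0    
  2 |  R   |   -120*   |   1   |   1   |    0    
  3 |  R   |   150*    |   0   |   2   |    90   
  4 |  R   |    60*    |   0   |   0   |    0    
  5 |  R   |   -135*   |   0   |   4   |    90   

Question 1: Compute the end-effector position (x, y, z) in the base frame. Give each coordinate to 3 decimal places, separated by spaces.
after link 1: o_1 = (-1.5000, -2.5981, 1.0000)
after link 2: o_2 = (-2.0000, -1.7321, 2.0000)
after link 3: o_3 = (-2.0000, -3.7321, 2.0000)
after link 4: o_4 = (-2.0000, -3.7321, 2.0000)
after link 5: o_5 = (-2.0000, -4.7673, -1.8637)

-2.000 -4.767 -1.864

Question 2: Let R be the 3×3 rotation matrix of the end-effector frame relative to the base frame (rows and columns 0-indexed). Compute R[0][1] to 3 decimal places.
End-effector y-axis (col 1 of R) = (-1.0000,-0.0000,0.0000)
R[0][1] = -1.0000

-1.000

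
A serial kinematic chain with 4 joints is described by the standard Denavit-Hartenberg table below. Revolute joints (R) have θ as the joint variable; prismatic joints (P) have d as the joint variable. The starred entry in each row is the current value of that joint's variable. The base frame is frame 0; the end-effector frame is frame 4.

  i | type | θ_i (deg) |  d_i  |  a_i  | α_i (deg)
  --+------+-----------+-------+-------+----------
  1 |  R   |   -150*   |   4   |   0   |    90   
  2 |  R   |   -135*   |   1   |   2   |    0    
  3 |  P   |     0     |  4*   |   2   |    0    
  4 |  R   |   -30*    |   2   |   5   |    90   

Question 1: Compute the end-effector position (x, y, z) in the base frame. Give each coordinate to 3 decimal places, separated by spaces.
after link 1: o_1 = (0.0000, 0.0000, 4.0000)
after link 2: o_2 = (0.7247, 1.5731, 2.5858)
after link 3: o_3 = (-0.0505, 5.7443, 1.1716)
after link 4: o_4 = (3.1321, 9.8912, -0.1225)

3.132 9.891 -0.123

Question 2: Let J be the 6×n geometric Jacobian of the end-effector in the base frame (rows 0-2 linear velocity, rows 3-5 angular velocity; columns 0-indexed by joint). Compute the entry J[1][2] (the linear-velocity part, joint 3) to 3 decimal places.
0.866

prismatic axis z_2 = (-0.5000,0.8660,0.0000)
J_v[:, 2] = z_2; J_ω[:, 2] = (0,0,0)
entry J[1][2] = 0.8660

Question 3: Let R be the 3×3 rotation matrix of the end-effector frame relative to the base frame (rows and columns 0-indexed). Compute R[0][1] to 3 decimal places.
End-effector y-axis (col 1 of R) = (-0.5000,0.8660,0.0000)
R[0][1] = -0.5000

-0.500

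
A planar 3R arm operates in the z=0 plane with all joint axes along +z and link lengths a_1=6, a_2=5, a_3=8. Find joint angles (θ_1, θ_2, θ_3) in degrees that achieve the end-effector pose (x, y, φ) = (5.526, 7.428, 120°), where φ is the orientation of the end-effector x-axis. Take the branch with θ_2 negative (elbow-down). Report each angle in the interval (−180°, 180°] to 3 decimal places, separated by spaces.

30.002 -60.006 150.005

wrist centre = target − a_3·(cos φ, sin φ) = (9.5260, 0.4998)
cos θ_2 = (90.9945−6²−5²)/(2·6·5) = 0.4999; θ_2 = -60.0061° (elbow-down)
β = atan2(0.4998,9.5260) = 3.0034°; ψ = atan2(-4.3304,8.4995) = -26.9982°
θ_1 = β − ψ = 30.0015°
θ_3 = φ − θ_1 − θ_2 = 150.0045° (wrapped to (-180°,180°])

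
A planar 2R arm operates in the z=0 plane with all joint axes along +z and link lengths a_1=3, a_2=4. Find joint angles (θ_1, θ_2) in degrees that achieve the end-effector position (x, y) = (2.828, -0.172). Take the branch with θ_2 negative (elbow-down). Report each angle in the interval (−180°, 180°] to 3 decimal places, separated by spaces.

cos θ_2 = (8.0272−3²−4²)/(2·3·4) = -0.7072; θ_2 = -135.0077° (elbow-down)
β = atan2(-0.1720,2.8280) = -3.4805°; ψ = atan2(-2.8280,0.1712) = -86.5359°
θ_1 = β − ψ = 83.0554°

83.055 -135.008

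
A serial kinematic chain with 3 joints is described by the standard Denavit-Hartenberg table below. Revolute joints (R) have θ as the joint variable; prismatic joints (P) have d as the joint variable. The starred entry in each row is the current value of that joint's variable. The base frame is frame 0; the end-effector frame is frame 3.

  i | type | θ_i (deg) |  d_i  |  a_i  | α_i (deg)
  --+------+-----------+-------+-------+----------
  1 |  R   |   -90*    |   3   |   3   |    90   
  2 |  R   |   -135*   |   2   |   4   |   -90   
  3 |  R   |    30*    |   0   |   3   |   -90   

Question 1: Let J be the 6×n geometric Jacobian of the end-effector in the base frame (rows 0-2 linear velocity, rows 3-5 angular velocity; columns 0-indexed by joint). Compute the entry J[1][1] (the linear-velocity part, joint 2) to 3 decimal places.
-4.666

axis z_1 = (-1.0000,-0.0000,0.0000); lever o_n−o_1 = (-0.5000,4.6655,-4.6655)
cross product → J_v[:, 1] = (0.0000,-4.6655,-4.6655)
J_ω[:, 1] = z_1
entry J[1][1] = -4.6655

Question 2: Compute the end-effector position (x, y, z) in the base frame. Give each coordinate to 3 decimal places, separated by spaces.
after link 1: o_1 = (0.0000, -3.0000, 3.0000)
after link 2: o_2 = (-2.0000, -0.1716, 0.1716)
after link 3: o_3 = (-0.5000, 1.6655, -1.6655)

-0.500 1.666 -1.666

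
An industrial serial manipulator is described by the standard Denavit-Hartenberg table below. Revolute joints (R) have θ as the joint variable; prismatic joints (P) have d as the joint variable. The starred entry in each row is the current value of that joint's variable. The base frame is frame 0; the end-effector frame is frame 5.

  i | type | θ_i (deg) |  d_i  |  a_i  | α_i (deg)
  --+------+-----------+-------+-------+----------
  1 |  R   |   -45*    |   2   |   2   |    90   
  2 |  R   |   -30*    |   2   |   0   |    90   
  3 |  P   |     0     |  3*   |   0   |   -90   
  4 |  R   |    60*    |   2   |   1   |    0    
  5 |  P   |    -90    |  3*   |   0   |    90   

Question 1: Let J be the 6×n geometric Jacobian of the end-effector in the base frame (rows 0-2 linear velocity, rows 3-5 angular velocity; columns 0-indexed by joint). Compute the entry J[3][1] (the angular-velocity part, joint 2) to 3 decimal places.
axis z_1 = (-0.7071,-0.7071,0.0000); lever o_n−o_1 = (-5.3980,-4.5015,-2.0981)
cross product → J_v[:, 1] = (1.4836,-1.4836,-0.6340)
J_ω[:, 1] = z_1
entry J[3][1] = -0.7071

-0.707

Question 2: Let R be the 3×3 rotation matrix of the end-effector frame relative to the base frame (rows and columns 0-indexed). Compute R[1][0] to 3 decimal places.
End-effector x-axis (col 0 of R) = (0.3536,-0.3536,-0.8660)
R[1][0] = -0.3536

-0.354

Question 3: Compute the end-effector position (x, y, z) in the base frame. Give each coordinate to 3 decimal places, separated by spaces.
after link 1: o_1 = (1.4142, -1.4142, 2.0000)
after link 2: o_2 = (0.0000, -2.8284, 2.0000)
after link 3: o_3 = (-1.0607, -1.7678, -0.5981)
after link 4: o_4 = (-1.8625, -3.7944, -0.0981)
after link 5: o_5 = (-3.9838, -5.9157, -0.0981)

-3.984 -5.916 -0.098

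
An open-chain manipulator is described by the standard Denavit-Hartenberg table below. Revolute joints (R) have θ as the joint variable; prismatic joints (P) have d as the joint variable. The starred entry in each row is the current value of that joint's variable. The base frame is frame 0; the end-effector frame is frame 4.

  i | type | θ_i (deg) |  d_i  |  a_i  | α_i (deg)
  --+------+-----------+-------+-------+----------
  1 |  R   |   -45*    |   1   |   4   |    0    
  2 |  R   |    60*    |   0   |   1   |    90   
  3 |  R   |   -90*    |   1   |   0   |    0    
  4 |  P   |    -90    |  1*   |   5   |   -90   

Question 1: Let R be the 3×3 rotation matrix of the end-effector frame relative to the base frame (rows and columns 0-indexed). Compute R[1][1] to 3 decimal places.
End-effector y-axis (col 1 of R) = (-0.2588,0.9659,-0.0000)
R[1][1] = 0.9659

0.966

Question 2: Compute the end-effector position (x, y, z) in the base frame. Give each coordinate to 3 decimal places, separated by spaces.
after link 1: o_1 = (2.8284, -2.8284, 1.0000)
after link 2: o_2 = (3.7944, -2.5696, 1.0000)
after link 3: o_3 = (4.0532, -3.5355, 1.0000)
after link 4: o_4 = (-0.5176, -5.7956, 1.0000)

-0.518 -5.796 1.000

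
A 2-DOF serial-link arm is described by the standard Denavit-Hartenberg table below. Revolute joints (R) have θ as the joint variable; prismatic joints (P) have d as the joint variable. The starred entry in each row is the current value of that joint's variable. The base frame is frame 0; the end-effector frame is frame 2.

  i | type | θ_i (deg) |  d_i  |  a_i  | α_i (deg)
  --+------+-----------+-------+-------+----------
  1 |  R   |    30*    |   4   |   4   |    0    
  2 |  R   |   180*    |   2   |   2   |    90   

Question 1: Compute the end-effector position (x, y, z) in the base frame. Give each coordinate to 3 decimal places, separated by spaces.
1.732 1.000 6.000

after link 1: o_1 = (3.4641, 2.0000, 4.0000)
after link 2: o_2 = (1.7321, 1.0000, 6.0000)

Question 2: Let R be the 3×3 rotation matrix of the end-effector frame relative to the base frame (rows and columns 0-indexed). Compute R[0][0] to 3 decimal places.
-0.866

End-effector x-axis (col 0 of R) = (-0.8660,-0.5000,0.0000)
R[0][0] = -0.8660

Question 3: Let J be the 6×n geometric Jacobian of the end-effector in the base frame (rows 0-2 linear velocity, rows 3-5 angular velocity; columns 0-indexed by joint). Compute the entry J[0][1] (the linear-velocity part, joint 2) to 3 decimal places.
axis z_1 = (0.0000,0.0000,1.0000); lever o_n−o_1 = (-1.7321,-1.0000,2.0000)
cross product → J_v[:, 1] = (1.0000,-1.7321,0.0000)
J_ω[:, 1] = z_1
entry J[0][1] = 1.0000

1.000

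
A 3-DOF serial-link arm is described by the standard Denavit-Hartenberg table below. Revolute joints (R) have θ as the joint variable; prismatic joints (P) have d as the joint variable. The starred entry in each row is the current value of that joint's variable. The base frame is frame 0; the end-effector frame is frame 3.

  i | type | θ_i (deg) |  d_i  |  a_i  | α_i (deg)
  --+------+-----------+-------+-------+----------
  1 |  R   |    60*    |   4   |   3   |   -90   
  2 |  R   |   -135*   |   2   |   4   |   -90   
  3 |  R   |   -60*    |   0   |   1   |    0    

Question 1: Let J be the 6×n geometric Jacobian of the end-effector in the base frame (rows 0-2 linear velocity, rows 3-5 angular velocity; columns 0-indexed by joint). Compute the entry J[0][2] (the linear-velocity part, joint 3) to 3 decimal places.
0.127

axis z_2 = (0.3536,0.6124,0.7071); lever o_n−o_2 = (-0.9268,0.1268,0.3536)
cross product → J_v[:, 2] = (0.1268,-0.7803,0.6124)
J_ω[:, 2] = z_2
entry J[0][2] = 0.1268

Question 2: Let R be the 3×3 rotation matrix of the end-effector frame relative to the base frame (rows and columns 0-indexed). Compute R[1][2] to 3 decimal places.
0.612

End-effector z-axis (col 2 of R) = (0.3536,0.6124,0.7071)
R[1][2] = 0.6124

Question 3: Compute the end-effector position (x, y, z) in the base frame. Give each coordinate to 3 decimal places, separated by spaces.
after link 1: o_1 = (1.5000, 2.5981, 4.0000)
after link 2: o_2 = (-1.6463, 1.1486, 6.8284)
after link 3: o_3 = (-2.5730, 1.2754, 7.1820)

-2.573 1.275 7.182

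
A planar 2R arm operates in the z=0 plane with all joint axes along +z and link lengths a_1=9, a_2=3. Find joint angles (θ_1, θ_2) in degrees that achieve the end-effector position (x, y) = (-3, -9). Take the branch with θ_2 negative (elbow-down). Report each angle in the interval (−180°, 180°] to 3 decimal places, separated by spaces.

cos θ_2 = (90.0000−9²−3²)/(2·9·3) = 0.0000; θ_2 = -90.0000° (elbow-down)
β = atan2(-9.0000,-3.0000) = -108.4349°; ψ = atan2(-3.0000,9.0000) = -18.4349°
θ_1 = β − ψ = -90.0000°

-90.000 -90.000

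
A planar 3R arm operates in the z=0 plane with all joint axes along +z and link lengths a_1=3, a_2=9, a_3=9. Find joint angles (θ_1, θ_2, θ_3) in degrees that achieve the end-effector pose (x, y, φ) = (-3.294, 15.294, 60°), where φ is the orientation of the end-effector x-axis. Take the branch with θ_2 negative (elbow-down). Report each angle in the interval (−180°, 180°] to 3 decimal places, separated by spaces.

-177.789 -60.009 -62.203

wrist centre = target − a_3·(cos φ, sin φ) = (-7.7940, 7.4998)
cos θ_2 = (116.9930−3²−9²)/(2·3·9) = 0.4999; θ_2 = -60.0086° (elbow-down)
β = atan2(7.4998,-7.7940) = 136.1021°; ψ = atan2(-7.7949,7.4988) = -46.1090°
θ_1 = β − ψ = 182.2112°
θ_3 = φ − θ_1 − θ_2 = -62.2026° (wrapped to (-180°,180°])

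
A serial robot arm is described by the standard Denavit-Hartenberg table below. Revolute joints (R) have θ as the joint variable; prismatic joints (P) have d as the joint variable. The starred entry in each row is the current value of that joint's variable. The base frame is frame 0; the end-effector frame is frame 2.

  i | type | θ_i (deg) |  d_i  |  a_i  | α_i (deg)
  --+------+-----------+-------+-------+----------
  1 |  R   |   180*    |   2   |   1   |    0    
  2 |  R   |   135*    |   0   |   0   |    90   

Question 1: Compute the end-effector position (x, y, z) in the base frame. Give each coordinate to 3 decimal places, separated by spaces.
after link 1: o_1 = (-1.0000, 0.0000, 2.0000)
after link 2: o_2 = (-1.0000, 0.0000, 2.0000)

-1.000 0.000 2.000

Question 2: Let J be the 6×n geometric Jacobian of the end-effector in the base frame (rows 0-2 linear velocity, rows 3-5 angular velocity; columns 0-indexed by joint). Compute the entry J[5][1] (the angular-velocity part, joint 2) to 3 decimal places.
axis z_1 = (0.0000,0.0000,1.0000); lever o_n−o_1 = (0.0000,0.0000,0.0000)
cross product → J_v[:, 1] = (0.0000,0.0000,0.0000)
J_ω[:, 1] = z_1
entry J[5][1] = 1.0000

1.000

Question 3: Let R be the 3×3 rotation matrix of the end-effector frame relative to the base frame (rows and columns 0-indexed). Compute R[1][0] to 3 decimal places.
-0.707

End-effector x-axis (col 0 of R) = (0.7071,-0.7071,0.0000)
R[1][0] = -0.7071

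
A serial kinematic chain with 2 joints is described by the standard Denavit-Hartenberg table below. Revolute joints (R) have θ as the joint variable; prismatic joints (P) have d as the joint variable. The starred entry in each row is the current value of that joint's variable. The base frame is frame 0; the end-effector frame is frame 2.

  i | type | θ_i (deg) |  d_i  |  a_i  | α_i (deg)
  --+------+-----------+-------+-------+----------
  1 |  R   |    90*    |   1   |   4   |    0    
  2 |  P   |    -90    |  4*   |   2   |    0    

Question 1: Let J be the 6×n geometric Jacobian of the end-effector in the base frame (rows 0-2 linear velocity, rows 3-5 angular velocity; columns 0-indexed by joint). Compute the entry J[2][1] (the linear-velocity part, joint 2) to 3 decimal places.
prismatic axis z_1 = (0.0000,0.0000,1.0000)
J_v[:, 1] = z_1; J_ω[:, 1] = (0,0,0)
entry J[2][1] = 1.0000

1.000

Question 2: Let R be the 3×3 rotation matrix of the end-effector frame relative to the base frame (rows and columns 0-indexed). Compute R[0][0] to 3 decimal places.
1.000

End-effector x-axis (col 0 of R) = (1.0000,0.0000,0.0000)
R[0][0] = 1.0000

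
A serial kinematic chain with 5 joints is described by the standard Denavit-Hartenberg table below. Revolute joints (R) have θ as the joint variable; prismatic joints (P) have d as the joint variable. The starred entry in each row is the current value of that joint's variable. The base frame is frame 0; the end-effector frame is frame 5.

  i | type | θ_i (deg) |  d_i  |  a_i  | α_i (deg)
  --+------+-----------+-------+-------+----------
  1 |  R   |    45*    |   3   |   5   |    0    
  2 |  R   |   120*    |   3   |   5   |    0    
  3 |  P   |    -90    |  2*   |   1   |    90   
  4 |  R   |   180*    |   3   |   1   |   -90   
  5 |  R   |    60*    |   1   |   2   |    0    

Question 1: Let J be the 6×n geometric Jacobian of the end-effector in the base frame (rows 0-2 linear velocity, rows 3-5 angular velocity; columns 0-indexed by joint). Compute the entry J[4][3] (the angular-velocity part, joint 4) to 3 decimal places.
axis z_3 = (0.9659,-0.2588,0.0000); lever o_n−o_3 = (0.7071,-2.2600,-1.0000)
cross product → J_v[:, 3] = (0.2588,0.9659,-2.0000)
J_ω[:, 3] = z_3
entry J[4][3] = -0.2588

-0.259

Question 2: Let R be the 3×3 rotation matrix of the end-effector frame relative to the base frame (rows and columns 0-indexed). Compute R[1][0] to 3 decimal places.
End-effector x-axis (col 0 of R) = (-0.9659,-0.2588,-0.0000)
R[1][0] = -0.2588

-0.259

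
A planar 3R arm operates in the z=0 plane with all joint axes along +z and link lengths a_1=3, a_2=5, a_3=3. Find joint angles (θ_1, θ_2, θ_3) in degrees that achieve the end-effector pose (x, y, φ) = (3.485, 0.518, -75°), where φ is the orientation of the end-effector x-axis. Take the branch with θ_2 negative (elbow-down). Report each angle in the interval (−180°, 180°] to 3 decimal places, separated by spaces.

134.993 -119.992 -90.001

wrist centre = target − a_3·(cos φ, sin φ) = (2.7085, 3.4158)
cos θ_2 = (19.0037−3²−5²)/(2·3·5) = -0.4999; θ_2 = -119.9918° (elbow-down)
β = atan2(3.4158,2.7085) = 51.5873°; ψ = atan2(-4.3305,0.5006) = -83.4056°
θ_1 = β − ψ = 134.9929°
θ_3 = φ − θ_1 − θ_2 = -90.0012° (wrapped to (-180°,180°])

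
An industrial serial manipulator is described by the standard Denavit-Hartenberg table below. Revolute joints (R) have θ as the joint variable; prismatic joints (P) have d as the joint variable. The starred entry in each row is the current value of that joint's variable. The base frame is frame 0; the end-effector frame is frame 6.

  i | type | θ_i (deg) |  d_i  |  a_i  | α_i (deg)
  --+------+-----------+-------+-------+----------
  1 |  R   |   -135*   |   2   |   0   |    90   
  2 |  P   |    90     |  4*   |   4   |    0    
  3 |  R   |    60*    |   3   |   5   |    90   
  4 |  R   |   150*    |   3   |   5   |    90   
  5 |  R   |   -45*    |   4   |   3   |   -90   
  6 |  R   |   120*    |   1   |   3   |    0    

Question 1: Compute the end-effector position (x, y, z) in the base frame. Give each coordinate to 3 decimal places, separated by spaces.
after link 1: o_1 = (0.0000, 0.0000, 2.0000)
after link 2: o_2 = (-2.8284, 2.8284, 6.0000)
after link 3: o_3 = (-1.8879, 8.0116, 8.5000)
after link 4: o_4 = (-7.3680, 6.0671, 8.9330)
after link 5: o_5 = (-9.7177, 10.1163, 7.1773)
after link 6: o_6 = (-9.2347, 7.1673, 8.2118)

-9.235 7.167 8.212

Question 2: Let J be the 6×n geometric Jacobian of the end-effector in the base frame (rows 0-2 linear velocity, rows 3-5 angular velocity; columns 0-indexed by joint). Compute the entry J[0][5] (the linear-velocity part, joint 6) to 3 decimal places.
axis z_5 = (-0.8750,-0.3750,0.3062); lever o_n−o_5 = (0.4830,-2.9490,1.0345)
cross product → J_v[:, 5] = (0.5150,1.0531,2.7615)
J_ω[:, 5] = z_5
entry J[0][5] = 0.5150

0.515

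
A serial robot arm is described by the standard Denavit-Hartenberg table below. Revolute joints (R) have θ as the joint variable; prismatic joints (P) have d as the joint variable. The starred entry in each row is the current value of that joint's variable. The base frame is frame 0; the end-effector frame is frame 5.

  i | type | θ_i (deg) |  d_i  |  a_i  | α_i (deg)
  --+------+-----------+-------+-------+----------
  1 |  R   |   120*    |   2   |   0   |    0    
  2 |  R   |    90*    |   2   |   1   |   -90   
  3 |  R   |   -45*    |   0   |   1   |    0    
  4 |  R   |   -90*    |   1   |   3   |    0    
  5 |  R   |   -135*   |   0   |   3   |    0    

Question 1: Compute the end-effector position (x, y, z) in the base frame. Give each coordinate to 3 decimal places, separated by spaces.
0.859 -0.659 3.828

after link 1: o_1 = (0.0000, 0.0000, 2.0000)
after link 2: o_2 = (-0.8660, -0.5000, 4.0000)
after link 3: o_3 = (-1.4784, -0.8536, 4.7071)
after link 4: o_4 = (0.8587, -0.6589, 6.8284)
after link 5: o_5 = (0.8587, -0.6589, 3.8284)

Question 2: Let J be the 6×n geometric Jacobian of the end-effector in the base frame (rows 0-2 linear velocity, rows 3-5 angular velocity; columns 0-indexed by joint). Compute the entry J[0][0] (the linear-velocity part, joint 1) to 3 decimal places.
0.659

axis z_0 = ẑ; lever o_n−o_0 = (0.8587,-0.6589,3.8284)
cross product → J_v[:, 0] = (0.6589,0.8587,-0.0000)
J_ω[:, 0] = z_0
entry J[0][0] = 0.6589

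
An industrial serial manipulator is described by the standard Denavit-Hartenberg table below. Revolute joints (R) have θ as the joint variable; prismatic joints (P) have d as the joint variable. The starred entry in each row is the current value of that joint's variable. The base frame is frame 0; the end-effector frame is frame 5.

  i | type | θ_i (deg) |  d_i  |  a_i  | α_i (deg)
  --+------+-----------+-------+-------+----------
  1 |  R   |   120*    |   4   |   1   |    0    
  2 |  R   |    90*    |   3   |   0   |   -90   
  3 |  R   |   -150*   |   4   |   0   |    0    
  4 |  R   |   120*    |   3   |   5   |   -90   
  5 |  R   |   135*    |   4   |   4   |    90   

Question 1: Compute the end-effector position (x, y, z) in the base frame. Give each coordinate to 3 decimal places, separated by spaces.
after link 1: o_1 = (-0.5000, 0.8660, 4.0000)
after link 2: o_2 = (-0.5000, 0.8660, 7.0000)
after link 3: o_3 = (1.5000, -2.5981, 7.0000)
after link 4: o_4 = (-0.7500, -7.3612, 9.5000)
after link 5: o_5 = (-1.7749, -4.6870, 4.6217)

-1.775 -4.687 4.622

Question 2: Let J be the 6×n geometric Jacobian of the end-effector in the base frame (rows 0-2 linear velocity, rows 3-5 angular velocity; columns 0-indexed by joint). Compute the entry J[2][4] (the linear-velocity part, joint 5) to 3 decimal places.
axis z_4 = (-0.4330,-0.2500,-0.8660); lever o_n−o_4 = (-1.0249,2.6742,-4.8783)
cross product → J_v[:, 4] = (3.5355,-1.2247,-1.4142)
J_ω[:, 4] = z_4
entry J[2][4] = -1.4142

-1.414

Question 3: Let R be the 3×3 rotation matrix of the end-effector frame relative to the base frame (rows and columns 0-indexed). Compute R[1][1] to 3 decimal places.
End-effector y-axis (col 1 of R) = (-0.4330,-0.2500,-0.8660)
R[1][1] = -0.2500

-0.250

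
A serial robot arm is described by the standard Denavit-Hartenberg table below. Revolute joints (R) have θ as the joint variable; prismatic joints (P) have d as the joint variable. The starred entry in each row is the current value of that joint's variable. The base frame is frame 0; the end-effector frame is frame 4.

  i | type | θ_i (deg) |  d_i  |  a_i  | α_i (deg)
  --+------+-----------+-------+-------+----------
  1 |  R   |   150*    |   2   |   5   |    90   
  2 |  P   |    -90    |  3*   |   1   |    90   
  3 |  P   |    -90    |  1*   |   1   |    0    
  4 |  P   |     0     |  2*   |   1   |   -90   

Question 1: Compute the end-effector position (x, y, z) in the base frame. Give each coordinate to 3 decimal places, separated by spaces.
-1.232 1.866 1.000

after link 1: o_1 = (-4.3301, 2.5000, 2.0000)
after link 2: o_2 = (-2.8301, 5.0981, 1.0000)
after link 3: o_3 = (-2.4641, 3.7321, 1.0000)
after link 4: o_4 = (-1.2321, 1.8660, 1.0000)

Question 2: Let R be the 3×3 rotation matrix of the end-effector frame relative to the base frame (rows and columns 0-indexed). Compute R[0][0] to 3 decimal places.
End-effector x-axis (col 0 of R) = (-0.5000,-0.8660,-0.0000)
R[0][0] = -0.5000

-0.500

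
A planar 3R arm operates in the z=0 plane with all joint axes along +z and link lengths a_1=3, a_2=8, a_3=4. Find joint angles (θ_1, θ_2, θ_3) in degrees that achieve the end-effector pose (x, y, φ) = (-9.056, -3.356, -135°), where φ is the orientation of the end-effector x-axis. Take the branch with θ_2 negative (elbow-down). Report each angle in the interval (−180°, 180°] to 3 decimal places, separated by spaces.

-60.004 -134.996 60.000

wrist centre = target − a_3·(cos φ, sin φ) = (-6.2276, -0.5276)
cos θ_2 = (39.0610−3²−8²)/(2·3·8) = -0.7071; θ_2 = -134.9964° (elbow-down)
β = atan2(-0.5276,-6.2276) = -175.1577°; ψ = atan2(-5.6572,-2.6565) = -115.1537°
θ_1 = β − ψ = -60.0040°
θ_3 = φ − θ_1 − θ_2 = 60.0004° (wrapped to (-180°,180°])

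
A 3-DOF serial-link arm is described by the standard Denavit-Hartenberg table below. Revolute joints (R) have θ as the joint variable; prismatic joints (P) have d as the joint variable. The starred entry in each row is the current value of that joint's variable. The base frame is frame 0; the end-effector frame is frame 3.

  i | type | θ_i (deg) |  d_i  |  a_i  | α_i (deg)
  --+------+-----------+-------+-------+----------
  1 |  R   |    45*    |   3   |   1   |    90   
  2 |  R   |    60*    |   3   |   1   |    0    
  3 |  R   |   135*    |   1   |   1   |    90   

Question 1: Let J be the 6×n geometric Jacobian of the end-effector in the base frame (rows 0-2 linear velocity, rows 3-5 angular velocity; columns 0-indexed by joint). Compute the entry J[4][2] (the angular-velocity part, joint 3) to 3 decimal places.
-0.707

axis z_2 = (0.7071,-0.7071,0.0000); lever o_n−o_2 = (0.0241,-1.3901,-0.2588)
cross product → J_v[:, 2] = (0.1830,0.1830,-0.9659)
J_ω[:, 2] = z_2
entry J[4][2] = -0.7071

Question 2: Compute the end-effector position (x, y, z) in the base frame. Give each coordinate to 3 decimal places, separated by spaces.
after link 1: o_1 = (0.7071, 0.7071, 3.0000)
after link 2: o_2 = (3.1820, -1.0607, 3.8660)
after link 3: o_3 = (3.2061, -2.4508, 3.6072)

3.206 -2.451 3.607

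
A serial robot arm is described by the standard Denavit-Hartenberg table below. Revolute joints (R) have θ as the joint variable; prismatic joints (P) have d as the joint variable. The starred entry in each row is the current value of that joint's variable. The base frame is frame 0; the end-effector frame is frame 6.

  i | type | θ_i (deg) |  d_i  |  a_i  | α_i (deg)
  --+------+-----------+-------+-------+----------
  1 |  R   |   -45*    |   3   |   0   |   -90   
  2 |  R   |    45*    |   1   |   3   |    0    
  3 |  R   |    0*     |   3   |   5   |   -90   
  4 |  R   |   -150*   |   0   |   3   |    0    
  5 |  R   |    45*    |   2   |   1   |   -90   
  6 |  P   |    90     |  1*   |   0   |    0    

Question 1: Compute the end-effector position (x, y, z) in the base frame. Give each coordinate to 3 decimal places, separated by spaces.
6.810 2.701 -2.734

after link 1: o_1 = (0.0000, 0.0000, 3.0000)
after link 2: o_2 = (2.2071, -0.7929, 0.8787)
after link 3: o_3 = (6.8284, -1.1716, -2.6569)
after link 4: o_4 = (6.5900, 1.1881, -0.8197)
after link 5: o_5 = (6.1437, 3.0005, -2.0509)
after link 6: o_6 = (6.8096, 2.7006, -2.7340)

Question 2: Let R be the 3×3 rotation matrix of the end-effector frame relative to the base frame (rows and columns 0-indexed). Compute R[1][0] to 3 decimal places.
-0.500

End-effector x-axis (col 0 of R) = (0.5000,-0.5000,0.7071)
R[1][0] = -0.5000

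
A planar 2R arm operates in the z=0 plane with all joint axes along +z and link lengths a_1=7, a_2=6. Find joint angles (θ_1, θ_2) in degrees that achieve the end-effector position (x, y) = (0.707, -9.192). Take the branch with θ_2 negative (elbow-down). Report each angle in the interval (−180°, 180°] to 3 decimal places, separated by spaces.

-44.998 -90.005

cos θ_2 = (84.9927−7²−6²)/(2·7·6) = -0.0001; θ_2 = -90.0050° (elbow-down)
β = atan2(-9.1920,0.7070) = -85.6018°; ψ = atan2(-6.0000,6.9995) = -40.6034°
θ_1 = β − ψ = -44.9984°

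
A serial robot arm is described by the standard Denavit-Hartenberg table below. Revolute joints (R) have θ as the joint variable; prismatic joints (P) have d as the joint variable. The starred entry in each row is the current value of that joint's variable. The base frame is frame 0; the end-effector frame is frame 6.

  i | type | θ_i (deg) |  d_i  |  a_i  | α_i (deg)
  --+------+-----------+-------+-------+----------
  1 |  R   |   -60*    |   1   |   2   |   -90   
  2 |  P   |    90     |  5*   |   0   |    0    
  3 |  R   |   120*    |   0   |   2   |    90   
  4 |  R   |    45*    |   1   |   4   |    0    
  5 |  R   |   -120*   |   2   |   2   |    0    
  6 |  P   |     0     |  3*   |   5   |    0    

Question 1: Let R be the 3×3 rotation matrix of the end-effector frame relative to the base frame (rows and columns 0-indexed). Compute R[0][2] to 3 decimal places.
-0.250

End-effector z-axis (col 2 of R) = (-0.2500,0.4330,-0.8660)
R[0][2] = -0.2500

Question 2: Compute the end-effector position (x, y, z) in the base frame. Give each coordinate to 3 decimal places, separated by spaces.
-2.451 6.380 -0.876

after link 1: o_1 = (1.0000, -1.7321, 1.0000)
after link 2: o_2 = (5.3301, 0.7679, 1.0000)
after link 3: o_3 = (4.4641, 2.2679, 2.0000)
after link 4: o_4 = (5.4388, 6.2365, 2.5482)
after link 5: o_5 = (3.0417, 6.5248, 1.0750)
after link 6: o_6 = (-2.4513, 6.3796, -0.8761)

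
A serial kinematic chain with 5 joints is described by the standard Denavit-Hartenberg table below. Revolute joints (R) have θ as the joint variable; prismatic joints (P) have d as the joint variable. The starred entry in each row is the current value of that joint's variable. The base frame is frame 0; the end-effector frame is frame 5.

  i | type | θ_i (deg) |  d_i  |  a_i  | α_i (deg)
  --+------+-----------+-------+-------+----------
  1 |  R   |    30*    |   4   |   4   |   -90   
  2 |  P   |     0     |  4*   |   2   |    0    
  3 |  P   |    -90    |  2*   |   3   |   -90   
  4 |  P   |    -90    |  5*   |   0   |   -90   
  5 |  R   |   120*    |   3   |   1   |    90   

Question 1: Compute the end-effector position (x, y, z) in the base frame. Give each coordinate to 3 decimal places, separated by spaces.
after link 1: o_1 = (3.4641, 2.0000, 4.0000)
after link 2: o_2 = (3.1962, 6.4641, 4.0000)
after link 3: o_3 = (2.1962, 8.1962, 7.0000)
after link 4: o_4 = (6.5263, 10.6962, 7.0000)
after link 5: o_5 = (6.0263, 9.8301, 10.0000)

6.026 9.830 10.000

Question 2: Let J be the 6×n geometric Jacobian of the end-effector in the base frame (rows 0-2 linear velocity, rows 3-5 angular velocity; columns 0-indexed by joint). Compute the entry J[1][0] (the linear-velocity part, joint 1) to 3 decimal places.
6.026

axis z_0 = ẑ; lever o_n−o_0 = (6.0263,9.8301,10.0000)
cross product → J_v[:, 0] = (-9.8301,6.0263,0.0000)
J_ω[:, 0] = z_0
entry J[1][0] = 6.0263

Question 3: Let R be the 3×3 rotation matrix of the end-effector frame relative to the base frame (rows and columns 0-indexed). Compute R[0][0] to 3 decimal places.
End-effector x-axis (col 0 of R) = (-0.5000,-0.8660,0.0000)
R[0][0] = -0.5000

-0.500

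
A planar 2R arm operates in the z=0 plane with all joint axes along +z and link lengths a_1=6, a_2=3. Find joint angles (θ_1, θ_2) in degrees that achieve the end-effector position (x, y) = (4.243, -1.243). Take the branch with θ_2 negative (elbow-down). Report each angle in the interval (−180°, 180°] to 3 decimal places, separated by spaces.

cos θ_2 = (19.5481−6²−3²)/(2·6·3) = -0.7070; θ_2 = -134.9911° (elbow-down)
β = atan2(-1.2430,4.2430) = -16.3281°; ψ = atan2(-2.1216,3.8790) = -28.6767°
θ_1 = β − ψ = 12.3486°

12.349 -134.991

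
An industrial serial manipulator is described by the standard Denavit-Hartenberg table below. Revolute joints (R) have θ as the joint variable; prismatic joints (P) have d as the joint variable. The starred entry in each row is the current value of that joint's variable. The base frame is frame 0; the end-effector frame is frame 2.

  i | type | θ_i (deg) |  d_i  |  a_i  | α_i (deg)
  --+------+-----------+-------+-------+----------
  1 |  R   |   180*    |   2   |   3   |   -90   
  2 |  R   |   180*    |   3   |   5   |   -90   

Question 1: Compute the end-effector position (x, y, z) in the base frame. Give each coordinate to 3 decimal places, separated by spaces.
2.000 -3.000 2.000

after link 1: o_1 = (-3.0000, 0.0000, 2.0000)
after link 2: o_2 = (2.0000, -3.0000, 2.0000)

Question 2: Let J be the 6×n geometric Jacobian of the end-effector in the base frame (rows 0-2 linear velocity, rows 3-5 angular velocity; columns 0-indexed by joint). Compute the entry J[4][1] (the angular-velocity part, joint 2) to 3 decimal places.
axis z_1 = (-0.0000,-1.0000,0.0000); lever o_n−o_1 = (5.0000,-3.0000,-0.0000)
cross product → J_v[:, 1] = (0.0000,0.0000,5.0000)
J_ω[:, 1] = z_1
entry J[4][1] = -1.0000

-1.000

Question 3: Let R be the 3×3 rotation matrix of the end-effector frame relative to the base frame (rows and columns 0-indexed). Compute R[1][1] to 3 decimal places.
1.000

End-effector y-axis (col 1 of R) = (0.0000,1.0000,0.0000)
R[1][1] = 1.0000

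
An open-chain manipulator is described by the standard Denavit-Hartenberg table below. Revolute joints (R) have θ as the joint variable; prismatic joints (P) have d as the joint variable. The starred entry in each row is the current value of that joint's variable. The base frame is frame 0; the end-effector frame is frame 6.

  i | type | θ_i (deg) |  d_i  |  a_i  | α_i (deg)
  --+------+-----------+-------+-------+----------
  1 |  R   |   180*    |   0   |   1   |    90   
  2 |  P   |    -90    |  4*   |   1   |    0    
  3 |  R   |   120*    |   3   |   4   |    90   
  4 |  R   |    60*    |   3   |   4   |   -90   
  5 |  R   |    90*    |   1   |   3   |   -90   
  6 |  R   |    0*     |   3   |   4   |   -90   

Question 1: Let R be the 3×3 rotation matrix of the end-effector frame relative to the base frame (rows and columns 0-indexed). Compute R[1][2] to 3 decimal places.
-0.500

End-effector z-axis (col 2 of R) = (-0.7500,-0.5000,0.4330)
R[1][2] = -0.5000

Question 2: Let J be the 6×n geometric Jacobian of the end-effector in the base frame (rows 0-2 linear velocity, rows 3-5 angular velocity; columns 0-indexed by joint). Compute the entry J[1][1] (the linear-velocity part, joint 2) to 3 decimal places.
1.000

prismatic axis z_1 = (0.0000,1.0000,0.0000)
J_v[:, 1] = z_1; J_ω[:, 1] = (0,0,0)
entry J[1][1] = 1.0000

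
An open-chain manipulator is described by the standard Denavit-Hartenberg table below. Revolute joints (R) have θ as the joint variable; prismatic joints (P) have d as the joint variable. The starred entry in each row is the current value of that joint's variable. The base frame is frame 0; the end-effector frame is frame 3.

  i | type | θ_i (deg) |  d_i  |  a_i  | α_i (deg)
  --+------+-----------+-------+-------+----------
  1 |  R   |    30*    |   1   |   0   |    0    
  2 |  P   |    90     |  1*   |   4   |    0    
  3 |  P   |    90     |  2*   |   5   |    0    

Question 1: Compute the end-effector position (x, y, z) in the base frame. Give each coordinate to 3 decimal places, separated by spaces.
-6.330 0.964 4.000

after link 1: o_1 = (0.0000, 0.0000, 1.0000)
after link 2: o_2 = (-2.0000, 3.4641, 2.0000)
after link 3: o_3 = (-6.3301, 0.9641, 4.0000)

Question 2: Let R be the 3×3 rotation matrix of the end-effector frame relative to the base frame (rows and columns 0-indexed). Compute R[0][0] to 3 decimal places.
-0.866

End-effector x-axis (col 0 of R) = (-0.8660,-0.5000,0.0000)
R[0][0] = -0.8660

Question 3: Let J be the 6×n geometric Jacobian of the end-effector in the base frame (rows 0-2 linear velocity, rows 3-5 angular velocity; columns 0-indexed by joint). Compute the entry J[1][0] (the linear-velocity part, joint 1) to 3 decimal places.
-6.330

axis z_0 = ẑ; lever o_n−o_0 = (-6.3301,0.9641,4.0000)
cross product → J_v[:, 0] = (-0.9641,-6.3301,0.0000)
J_ω[:, 0] = z_0
entry J[1][0] = -6.3301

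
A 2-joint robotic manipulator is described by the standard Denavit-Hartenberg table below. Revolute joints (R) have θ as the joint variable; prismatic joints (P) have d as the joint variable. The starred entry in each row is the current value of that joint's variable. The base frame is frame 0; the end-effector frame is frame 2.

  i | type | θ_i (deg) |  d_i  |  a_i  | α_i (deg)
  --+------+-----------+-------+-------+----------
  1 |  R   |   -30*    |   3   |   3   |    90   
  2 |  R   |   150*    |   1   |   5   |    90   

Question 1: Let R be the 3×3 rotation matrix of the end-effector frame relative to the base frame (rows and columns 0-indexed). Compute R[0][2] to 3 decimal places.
End-effector z-axis (col 2 of R) = (0.4330,-0.2500,0.8660)
R[0][2] = 0.4330

0.433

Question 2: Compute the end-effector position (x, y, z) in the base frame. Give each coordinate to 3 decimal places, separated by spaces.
after link 1: o_1 = (2.5981, -1.5000, 3.0000)
after link 2: o_2 = (-1.6519, -0.2010, 5.5000)

-1.652 -0.201 5.500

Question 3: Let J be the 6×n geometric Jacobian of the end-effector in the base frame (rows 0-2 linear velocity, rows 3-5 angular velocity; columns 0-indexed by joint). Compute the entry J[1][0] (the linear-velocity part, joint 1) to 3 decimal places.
axis z_0 = ẑ; lever o_n−o_0 = (-1.6519,-0.2010,5.5000)
cross product → J_v[:, 0] = (0.2010,-1.6519,0.0000)
J_ω[:, 0] = z_0
entry J[1][0] = -1.6519

-1.652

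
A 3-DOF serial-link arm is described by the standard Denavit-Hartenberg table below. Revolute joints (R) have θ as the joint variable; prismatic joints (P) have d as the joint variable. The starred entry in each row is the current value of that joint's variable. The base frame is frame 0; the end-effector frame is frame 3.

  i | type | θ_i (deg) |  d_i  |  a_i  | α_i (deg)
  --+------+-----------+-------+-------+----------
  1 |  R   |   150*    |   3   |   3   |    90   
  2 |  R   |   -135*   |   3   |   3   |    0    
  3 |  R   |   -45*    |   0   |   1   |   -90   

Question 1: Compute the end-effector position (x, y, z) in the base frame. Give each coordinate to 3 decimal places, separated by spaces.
after link 1: o_1 = (-2.5981, 1.5000, 3.0000)
after link 2: o_2 = (0.7390, 3.0374, 0.8787)
after link 3: o_3 = (1.6051, 2.5374, 0.8787)

1.605 2.537 0.879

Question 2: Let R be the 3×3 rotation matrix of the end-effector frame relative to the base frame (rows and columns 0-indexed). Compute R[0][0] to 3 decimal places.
End-effector x-axis (col 0 of R) = (0.8660,-0.5000,-0.0000)
R[0][0] = 0.8660

0.866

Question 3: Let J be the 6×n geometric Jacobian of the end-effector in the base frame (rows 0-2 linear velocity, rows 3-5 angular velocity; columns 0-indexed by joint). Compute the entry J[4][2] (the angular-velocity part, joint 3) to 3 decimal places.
axis z_2 = (0.5000,0.8660,0.0000); lever o_n−o_2 = (0.8660,-0.5000,-0.0000)
cross product → J_v[:, 2] = (-0.0000,0.0000,-1.0000)
J_ω[:, 2] = z_2
entry J[4][2] = 0.8660

0.866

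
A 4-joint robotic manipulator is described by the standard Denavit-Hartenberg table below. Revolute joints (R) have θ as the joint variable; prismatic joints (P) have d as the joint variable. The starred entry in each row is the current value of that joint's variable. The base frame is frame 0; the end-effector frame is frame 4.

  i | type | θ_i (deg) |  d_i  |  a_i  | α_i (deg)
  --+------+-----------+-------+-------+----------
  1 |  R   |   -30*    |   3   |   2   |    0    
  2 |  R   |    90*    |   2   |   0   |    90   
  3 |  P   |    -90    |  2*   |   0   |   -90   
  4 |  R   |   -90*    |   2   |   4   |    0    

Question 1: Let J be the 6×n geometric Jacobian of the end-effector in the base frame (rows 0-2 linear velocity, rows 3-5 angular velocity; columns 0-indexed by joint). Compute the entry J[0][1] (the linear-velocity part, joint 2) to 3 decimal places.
1.268

axis z_1 = (0.0000,0.0000,1.0000); lever o_n−o_1 = (6.1962,-1.2679,2.0000)
cross product → J_v[:, 1] = (1.2679,6.1962,-0.0000)
J_ω[:, 1] = z_1
entry J[0][1] = 1.2679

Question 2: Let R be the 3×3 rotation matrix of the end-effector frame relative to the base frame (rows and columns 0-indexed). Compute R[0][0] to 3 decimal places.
0.866

End-effector x-axis (col 0 of R) = (0.8660,-0.5000,0.0000)
R[0][0] = 0.8660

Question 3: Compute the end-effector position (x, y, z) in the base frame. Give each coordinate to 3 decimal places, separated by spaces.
after link 1: o_1 = (1.7321, -1.0000, 3.0000)
after link 2: o_2 = (1.7321, -1.0000, 5.0000)
after link 3: o_3 = (3.4641, -2.0000, 5.0000)
after link 4: o_4 = (7.9282, -2.2679, 5.0000)

7.928 -2.268 5.000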